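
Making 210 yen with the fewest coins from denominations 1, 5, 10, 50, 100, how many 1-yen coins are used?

Use the largest denomination that fits, subtract, and repeat.
210 − 2×100→10 − 1×10→0
Count of 1: 0

0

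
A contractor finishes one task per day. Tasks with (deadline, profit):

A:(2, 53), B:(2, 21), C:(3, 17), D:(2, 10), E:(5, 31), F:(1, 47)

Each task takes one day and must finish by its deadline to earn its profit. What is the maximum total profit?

148

Take jobs in profit order; each goes to the latest open slot no later than its deadline.
Profit order: A=53 F=47 E=31 B=21 C=17 D=10
Assign: A→slot 2, F→slot 1, E→slot 5, B skipped, C→slot 3, D skipped.
Slots: [1:F] [2:A] [3:C] [5:E]
Profit = 47 + 53 + 17 + 31 = 148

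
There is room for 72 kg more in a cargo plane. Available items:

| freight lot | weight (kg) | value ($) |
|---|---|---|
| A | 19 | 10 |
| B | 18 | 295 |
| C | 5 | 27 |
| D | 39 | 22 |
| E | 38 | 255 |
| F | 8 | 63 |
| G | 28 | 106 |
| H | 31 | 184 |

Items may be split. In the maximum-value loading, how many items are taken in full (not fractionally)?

3

Greedy by value/weight ratio, highest first.
Ratios (sorted): B 16.39, F 7.88, E 6.71, H 5.94, C 5.40, G 3.79, D 0.56, A 0.53
take B (18 @ 295); take F (8 @ 63); take E (38 @ 255); take 8/31 of H → 47.48. Capacity used 72/72.
3 item(s) taken whole; one partial (take 8/31 of H).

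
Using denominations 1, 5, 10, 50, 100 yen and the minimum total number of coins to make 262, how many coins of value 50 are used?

262 = 2×100 + 1×50 + 1×10 + 2×1
Count of 50: 1

1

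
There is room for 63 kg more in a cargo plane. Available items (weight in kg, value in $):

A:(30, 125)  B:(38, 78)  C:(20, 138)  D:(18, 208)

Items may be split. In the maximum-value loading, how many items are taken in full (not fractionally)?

Order: D (208/18=11.56) > C (138/20=6.90) > A (125/30=4.17) > B (78/38=2.05)
Fill: take D (18 @ 208) → take C (20 @ 138) → take 25/30 of A → 104.17; 63/63 used.
2 item(s) taken whole; one partial (take 25/30 of A).

2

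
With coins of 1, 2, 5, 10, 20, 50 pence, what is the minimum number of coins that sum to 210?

Use the largest denomination that fits, subtract, and repeat.
210 − 4×50→10 − 1×10→0
Total coins = 4 + 1 = 5

5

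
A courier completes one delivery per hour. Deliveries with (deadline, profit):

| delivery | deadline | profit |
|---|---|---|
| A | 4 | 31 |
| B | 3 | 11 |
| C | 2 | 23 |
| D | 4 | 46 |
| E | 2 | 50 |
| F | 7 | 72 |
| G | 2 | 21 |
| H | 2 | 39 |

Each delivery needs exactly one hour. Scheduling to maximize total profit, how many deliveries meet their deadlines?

Sort by profit descending; place each in the latest free slot ≤ its deadline.
Profit order: F=72 E=50 D=46 H=39 A=31 C=23 G=21 B=11
Assign: F→slot 7, E→slot 2, D→slot 4, H→slot 1, A→slot 3, C skipped, G skipped, B skipped.
Slots: [1:H] [2:E] [3:A] [4:D] [7:F]
5 of 8 scheduled.

5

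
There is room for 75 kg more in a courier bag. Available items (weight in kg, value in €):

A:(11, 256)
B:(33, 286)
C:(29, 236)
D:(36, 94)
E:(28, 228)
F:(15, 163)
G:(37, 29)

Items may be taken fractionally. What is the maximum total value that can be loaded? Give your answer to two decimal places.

835.29

Sort by value per unit weight and fill in that order.
Ratios (sorted): A 23.27, F 10.87, B 8.67, E 8.14, C 8.14, D 2.61, G 0.78
take A (11 @ 256); take F (15 @ 163); take B (33 @ 286); take 16/28 of E → 130.29. Capacity used 75/75.
Total value = 835.29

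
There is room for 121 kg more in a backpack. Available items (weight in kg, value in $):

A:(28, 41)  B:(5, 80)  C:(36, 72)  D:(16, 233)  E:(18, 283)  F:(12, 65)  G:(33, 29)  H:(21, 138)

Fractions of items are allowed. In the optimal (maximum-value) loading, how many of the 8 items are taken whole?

Sort by value per unit weight and fill in that order.
Ratios (sorted): B 16.00, E 15.72, D 14.56, H 6.57, F 5.42, C 2.00, A 1.46, G 0.88
take B (5 @ 80); take E (18 @ 283); take D (16 @ 233); take H (21 @ 138); take F (12 @ 65); take C (36 @ 72); take 13/28 of A → 19.04. Capacity used 121/121.
6 item(s) taken whole; one partial (take 13/28 of A).

6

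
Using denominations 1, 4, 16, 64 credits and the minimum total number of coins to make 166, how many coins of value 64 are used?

166 − 2×64→38 − 2×16→6 − 1×4→2 − 2×1→0
Count of 64: 2

2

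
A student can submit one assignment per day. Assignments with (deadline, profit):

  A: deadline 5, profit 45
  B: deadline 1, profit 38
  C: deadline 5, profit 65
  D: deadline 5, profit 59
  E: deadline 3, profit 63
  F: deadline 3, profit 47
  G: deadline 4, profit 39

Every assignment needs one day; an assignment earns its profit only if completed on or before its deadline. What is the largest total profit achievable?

279

Sort by profit descending; place each in the latest free slot ≤ its deadline.
By profit: C(d5,65), E(d3,63), D(d5,59), F(d3,47), A(d5,45), G(d4,39), B(d1,38)
C→slot 5; E→slot 3; D→slot 4; F→slot 2; A→slot 1; G skipped; B skipped.
Profit = 45 + 47 + 63 + 59 + 65 = 279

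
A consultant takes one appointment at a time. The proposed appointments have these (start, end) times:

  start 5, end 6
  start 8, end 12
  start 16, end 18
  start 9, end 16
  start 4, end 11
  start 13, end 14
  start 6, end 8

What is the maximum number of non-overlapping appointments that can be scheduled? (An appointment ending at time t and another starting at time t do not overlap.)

5

Sorted by end: (5,6)  (6,8)  (4,11)  (8,12)  (13,14)  (9,16)  (16,18)
take (5,6); take (6,8); take (8,12); take (13,14); take (16,18).
Selected 5 appointments.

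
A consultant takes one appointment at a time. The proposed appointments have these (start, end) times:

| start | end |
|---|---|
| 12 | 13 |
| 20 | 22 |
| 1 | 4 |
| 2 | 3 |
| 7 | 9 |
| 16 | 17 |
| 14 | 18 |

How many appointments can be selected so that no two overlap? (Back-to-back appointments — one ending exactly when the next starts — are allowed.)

5

Sorted by end: (2,3)  (1,4)  (7,9)  (12,13)  (16,17)  (14,18)  (20,22)
take (2,3); take (7,9); take (12,13); take (16,17); take (20,22).
Selected 5 appointments.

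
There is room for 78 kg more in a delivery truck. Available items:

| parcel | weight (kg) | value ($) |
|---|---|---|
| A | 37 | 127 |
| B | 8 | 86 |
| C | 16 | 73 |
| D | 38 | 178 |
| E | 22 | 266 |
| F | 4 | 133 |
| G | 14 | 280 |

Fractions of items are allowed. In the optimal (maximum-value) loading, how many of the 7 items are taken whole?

4

Sort by value per unit weight and fill in that order.
Order: F (133/4=33.25) > G (280/14=20.00) > E (266/22=12.09) > B (86/8=10.75) > D (178/38=4.68) > C (73/16=4.56) > A (127/37=3.43)
Fill: take F (4 @ 133) → take G (14 @ 280) → take E (22 @ 266) → take B (8 @ 86) → take 30/38 of D → 140.53; 78/78 used.
4 item(s) taken whole; one partial (take 30/38 of D).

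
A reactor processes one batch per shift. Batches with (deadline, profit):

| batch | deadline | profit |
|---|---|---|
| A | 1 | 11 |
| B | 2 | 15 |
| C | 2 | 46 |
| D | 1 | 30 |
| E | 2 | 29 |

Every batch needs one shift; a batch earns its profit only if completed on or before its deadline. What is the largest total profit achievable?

76

Profit order: C=46 D=30 E=29 B=15 A=11
Assign: C→slot 2, D→slot 1, E skipped, B skipped, A skipped.
Slots: [1:D] [2:C]
Profit = 30 + 46 = 76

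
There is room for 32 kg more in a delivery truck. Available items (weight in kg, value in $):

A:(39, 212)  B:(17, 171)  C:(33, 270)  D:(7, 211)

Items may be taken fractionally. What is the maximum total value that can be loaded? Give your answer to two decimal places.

Greedy by value/weight ratio, highest first.
Order: D (211/7=30.14) > B (171/17=10.06) > C (270/33=8.18) > A (212/39=5.44)
Fill: take D (7 @ 211) → take B (17 @ 171) → take 8/33 of C → 65.45; 32/32 used.
Total value = 447.45

447.45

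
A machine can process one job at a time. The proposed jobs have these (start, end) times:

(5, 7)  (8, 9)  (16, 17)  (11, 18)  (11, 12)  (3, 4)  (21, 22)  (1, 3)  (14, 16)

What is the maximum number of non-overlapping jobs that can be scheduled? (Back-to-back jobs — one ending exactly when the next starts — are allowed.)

By end time: (1,3), (3,4), (5,7), (8,9), (11,12), (14,16), (16,17), (11,18), (21,22).
Pick (1,3); next start ≥ 3 → (3,4); next start ≥ 4 → (5,7); next start ≥ 7 → (8,9); next start ≥ 9 → (11,12); next start ≥ 12 → (14,16); next start ≥ 16 → (16,17); next start ≥ 17 → (21,22).
Selected 8 jobs.

8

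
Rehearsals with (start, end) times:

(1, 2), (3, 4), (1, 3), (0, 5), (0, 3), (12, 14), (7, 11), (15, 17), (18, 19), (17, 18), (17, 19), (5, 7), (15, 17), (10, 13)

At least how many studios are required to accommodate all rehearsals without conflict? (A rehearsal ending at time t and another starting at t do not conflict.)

4

The answer is the maximum number of intervals overlapping at any instant.
Events (time:±→running): 0:+→1 0:+→2 1:+→3 1:+→4 … peak 4.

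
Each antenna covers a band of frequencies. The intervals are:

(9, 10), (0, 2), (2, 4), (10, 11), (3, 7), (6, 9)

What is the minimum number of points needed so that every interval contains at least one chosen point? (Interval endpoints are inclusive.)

Sorted: [0,2] [2,4] [3,7] [6,9] [9,10] [10,11]
{[0,2],[2,4]} hit by 2; {[3,7],[6,9]} hit by 7; {[9,10],[10,11]} hit by 10.
Points: 2, 7, 10 (3 total).

3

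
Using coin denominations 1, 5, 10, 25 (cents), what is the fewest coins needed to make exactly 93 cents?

93 = 3×25 + 1×10 + 1×5 + 3×1
Total coins = 3 + 1 + 1 + 3 = 8

8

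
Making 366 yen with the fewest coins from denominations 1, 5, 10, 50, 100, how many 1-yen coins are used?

1

366 = 3×100 + 1×50 + 1×10 + 1×5 + 1×1
Count of 1: 1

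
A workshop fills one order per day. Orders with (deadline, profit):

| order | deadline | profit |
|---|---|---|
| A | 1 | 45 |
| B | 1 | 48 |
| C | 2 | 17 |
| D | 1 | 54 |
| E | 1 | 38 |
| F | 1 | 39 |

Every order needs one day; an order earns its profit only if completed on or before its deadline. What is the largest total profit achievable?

Take jobs in profit order; each goes to the latest open slot no later than its deadline.
By profit: D(d1,54), B(d1,48), A(d1,45), F(d1,39), E(d1,38), C(d2,17)
D→slot 1; B skipped; A skipped; F skipped; E skipped; C→slot 2.
Profit = 54 + 17 = 71

71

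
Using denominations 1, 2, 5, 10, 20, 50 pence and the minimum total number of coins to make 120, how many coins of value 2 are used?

120 = 2×50 + 1×20
Count of 2: 0

0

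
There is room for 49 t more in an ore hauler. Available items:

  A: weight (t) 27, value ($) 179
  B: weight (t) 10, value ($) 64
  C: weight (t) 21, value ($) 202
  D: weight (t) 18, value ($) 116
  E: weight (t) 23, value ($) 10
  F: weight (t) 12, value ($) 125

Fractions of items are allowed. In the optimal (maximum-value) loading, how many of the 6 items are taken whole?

Sort by value per unit weight and fill in that order.
Order: F (125/12=10.42) > C (202/21=9.62) > A (179/27=6.63) > D (116/18=6.44) > B (64/10=6.40) > E (10/23=0.43)
Fill: take F (12 @ 125) → take C (21 @ 202) → take 16/27 of A → 106.07; 49/49 used.
2 item(s) taken whole; one partial (take 16/27 of A).

2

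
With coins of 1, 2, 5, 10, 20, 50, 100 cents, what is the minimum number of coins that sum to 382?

7

Greedy: take as many of the largest coin as possible, then repeat with the remainder.
382 = 3×100 + 1×50 + 1×20 + 1×10 + 1×2
Total coins = 3 + 1 + 1 + 1 + 1 = 7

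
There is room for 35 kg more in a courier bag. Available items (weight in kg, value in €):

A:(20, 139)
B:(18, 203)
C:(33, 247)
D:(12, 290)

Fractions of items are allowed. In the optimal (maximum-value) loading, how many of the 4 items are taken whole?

2

Ratios (sorted): D 24.17, B 11.28, C 7.48, A 6.95
take D (12 @ 290); take B (18 @ 203); take 5/33 of C → 37.42. Capacity used 35/35.
2 item(s) taken whole; one partial (take 5/33 of C).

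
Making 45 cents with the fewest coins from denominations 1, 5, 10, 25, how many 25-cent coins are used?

1

Use the largest denomination that fits, subtract, and repeat.
45 = 1×25 + 2×10
Count of 25: 1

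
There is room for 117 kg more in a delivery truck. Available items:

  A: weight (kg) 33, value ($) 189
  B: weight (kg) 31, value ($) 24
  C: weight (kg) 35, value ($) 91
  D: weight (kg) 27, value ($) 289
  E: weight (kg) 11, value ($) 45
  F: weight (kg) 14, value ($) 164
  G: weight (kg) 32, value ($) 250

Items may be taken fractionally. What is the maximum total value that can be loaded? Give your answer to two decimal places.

937.00

Greedy by value/weight ratio, highest first.
Ratios (sorted): F 11.71, D 10.70, G 7.81, A 5.73, E 4.09, C 2.60, B 0.77
take F (14 @ 164); take D (27 @ 289); take G (32 @ 250); take A (33 @ 189); take E (11 @ 45). Capacity used 117/117.
Total value = 937.00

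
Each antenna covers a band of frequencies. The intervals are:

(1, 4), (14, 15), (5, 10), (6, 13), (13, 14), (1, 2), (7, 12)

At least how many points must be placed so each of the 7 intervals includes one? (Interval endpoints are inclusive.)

Process intervals by earliest right end; each time one isn't hit yet, stab at its right endpoint.
Sorted: [1,2] [1,4] [5,10] [7,12] [6,13] [13,14] [14,15]
{[1,2],[1,4]} hit by 2; {[5,10],[7,12],[6,13]} hit by 10; {[13,14],[14,15]} hit by 14.
Points: 2, 10, 14 (3 total).

3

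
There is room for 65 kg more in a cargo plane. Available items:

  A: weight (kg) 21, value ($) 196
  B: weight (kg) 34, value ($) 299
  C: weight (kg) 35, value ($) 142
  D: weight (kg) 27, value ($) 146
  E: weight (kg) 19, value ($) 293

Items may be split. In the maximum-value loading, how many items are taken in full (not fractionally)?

2

Sort by value per unit weight and fill in that order.
Order: E (293/19=15.42) > A (196/21=9.33) > B (299/34=8.79) > D (146/27=5.41) > C (142/35=4.06)
Fill: take E (19 @ 293) → take A (21 @ 196) → take 25/34 of B → 219.85; 65/65 used.
2 item(s) taken whole; one partial (take 25/34 of B).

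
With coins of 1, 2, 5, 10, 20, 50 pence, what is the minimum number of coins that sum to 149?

7

Greedy: take as many of the largest coin as possible, then repeat with the remainder.
149 = 2×50 + 2×20 + 1×5 + 2×2
Total coins = 2 + 2 + 1 + 2 = 7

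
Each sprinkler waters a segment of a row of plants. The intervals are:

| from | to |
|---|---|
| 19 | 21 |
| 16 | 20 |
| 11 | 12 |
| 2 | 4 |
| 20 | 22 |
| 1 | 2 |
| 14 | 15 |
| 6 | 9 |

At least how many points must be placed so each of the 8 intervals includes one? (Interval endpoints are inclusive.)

Sort by right endpoint; whenever an interval is uncovered, place a point at its right end.
By right end: [1,2]  [2,4]  [6,9]  [11,12]  [14,15]  [16,20]  [19,21]  [20,22]
[1,2] uncovered → point at 2; [6,9] uncovered → point at 9; [11,12] uncovered → point at 12; [14,15] uncovered → point at 15; [16,20] uncovered → point at 20.
Points: 2, 9, 12, 15, 20 (5 total).

5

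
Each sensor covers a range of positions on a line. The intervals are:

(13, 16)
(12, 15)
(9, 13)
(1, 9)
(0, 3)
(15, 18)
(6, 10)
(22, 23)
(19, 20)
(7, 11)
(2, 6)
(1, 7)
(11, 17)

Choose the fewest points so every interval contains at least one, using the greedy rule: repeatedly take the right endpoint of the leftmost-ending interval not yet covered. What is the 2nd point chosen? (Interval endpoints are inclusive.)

10

Process intervals by earliest right end; each time one isn't hit yet, stab at its right endpoint.
Sorted: [0,3] [2,6] [1,7] [1,9] [6,10] [7,11] [9,13] [12,15] [13,16] [11,17] [15,18] [19,20] [22,23]
{[0,3],[2,6],[1,7],[1,9]} hit by 3; {[6,10],[7,11],[9,13]} hit by 10; {[12,15],[13,16],[11,17],[15,18]} hit by 15; {[19,20]} hit by 20; {[22,23]} hit by 23.
Points: 3, 10, 15, 20, 23 (5 total).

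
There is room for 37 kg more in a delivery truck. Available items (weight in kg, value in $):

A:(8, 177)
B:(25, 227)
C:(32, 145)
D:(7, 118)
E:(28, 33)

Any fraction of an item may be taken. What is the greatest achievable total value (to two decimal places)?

Sort by value per unit weight and fill in that order.
Ratios (sorted): A 22.12, D 16.86, B 9.08, C 4.53, E 1.18
take A (8 @ 177); take D (7 @ 118); take 22/25 of B → 199.76. Capacity used 37/37.
Total value = 494.76

494.76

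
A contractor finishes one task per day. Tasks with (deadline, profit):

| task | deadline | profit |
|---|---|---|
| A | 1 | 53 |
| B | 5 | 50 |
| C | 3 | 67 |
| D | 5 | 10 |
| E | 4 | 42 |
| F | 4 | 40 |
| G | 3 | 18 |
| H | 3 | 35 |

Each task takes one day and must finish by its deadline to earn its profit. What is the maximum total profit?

Profit order: C=67 A=53 B=50 E=42 F=40 H=35 G=18 D=10
Assign: C→slot 3, A→slot 1, B→slot 5, E→slot 4, F→slot 2, H skipped, G skipped, D skipped.
Slots: [1:A] [2:F] [3:C] [4:E] [5:B]
Profit = 53 + 40 + 67 + 42 + 50 = 252

252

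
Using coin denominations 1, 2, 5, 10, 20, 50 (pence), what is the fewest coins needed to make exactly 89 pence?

89 = 1×50 + 1×20 + 1×10 + 1×5 + 2×2
Total coins = 1 + 1 + 1 + 1 + 2 = 6

6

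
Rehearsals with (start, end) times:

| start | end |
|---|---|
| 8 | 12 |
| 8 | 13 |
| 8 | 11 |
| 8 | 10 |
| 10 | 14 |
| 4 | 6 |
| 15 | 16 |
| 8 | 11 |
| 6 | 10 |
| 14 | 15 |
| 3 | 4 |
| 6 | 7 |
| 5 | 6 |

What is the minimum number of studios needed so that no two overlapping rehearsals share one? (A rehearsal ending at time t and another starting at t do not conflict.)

The answer is the maximum number of intervals overlapping at any instant.
Events (time:±→running): 3:+→1 4:-→0 4:+→1 5:+→2 6:-→1 6:-→0 6:+→1 6:+→2 7:-→1 8:+→2 8:+→3 8:+→4 8:+→5 8:+→6 … peak 6.

6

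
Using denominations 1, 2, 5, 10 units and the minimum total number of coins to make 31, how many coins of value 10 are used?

Greedy: take as many of the largest coin as possible, then repeat with the remainder.
31 = 3×10 + 1×1
Count of 10: 3

3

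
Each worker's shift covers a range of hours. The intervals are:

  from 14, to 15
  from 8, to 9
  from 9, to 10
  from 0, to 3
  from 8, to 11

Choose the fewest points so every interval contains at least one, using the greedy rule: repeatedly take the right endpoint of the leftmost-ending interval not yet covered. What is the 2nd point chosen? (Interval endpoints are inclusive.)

9

Sorted: [0,3] [8,9] [9,10] [8,11] [14,15]
{[0,3]} hit by 3; {[8,9],[9,10],[8,11]} hit by 9; {[14,15]} hit by 15.
Points: 3, 9, 15 (3 total).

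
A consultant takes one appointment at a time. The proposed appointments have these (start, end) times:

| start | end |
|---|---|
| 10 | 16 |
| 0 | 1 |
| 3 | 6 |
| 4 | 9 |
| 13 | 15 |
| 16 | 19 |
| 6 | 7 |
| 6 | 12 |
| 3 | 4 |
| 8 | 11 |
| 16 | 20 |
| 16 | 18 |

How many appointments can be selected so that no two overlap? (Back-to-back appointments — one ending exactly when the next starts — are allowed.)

6

Greedy by earliest finish: after sorting by end time, pick each interval compatible with the last pick.
Sorted by end: (0,1)  (3,4)  (3,6)  (6,7)  (4,9)  (8,11)  (6,12)  (13,15)  (10,16)  (16,18)  (16,19)  (16,20)
take (0,1); take (3,4); take (6,7); take (8,11); take (13,15); take (16,18); skip (16,20).
Selected 6 appointments.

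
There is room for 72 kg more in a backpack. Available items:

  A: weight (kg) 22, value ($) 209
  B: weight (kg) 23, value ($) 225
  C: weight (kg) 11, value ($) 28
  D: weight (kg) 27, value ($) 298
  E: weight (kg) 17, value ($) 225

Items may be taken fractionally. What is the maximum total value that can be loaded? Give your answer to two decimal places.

795.50

Greedy by value/weight ratio, highest first.
Ratios (sorted): E 13.24, D 11.04, B 9.78, A 9.50, C 2.55
take E (17 @ 225); take D (27 @ 298); take B (23 @ 225); take 5/22 of A → 47.50. Capacity used 72/72.
Total value = 795.50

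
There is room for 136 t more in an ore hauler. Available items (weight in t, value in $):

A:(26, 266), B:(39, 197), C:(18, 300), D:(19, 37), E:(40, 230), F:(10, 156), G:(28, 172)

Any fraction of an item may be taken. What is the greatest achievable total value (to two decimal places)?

1194.72

Sort by value per unit weight and fill in that order.
Ratios (sorted): C 16.67, F 15.60, A 10.23, G 6.14, E 5.75, B 5.05, D 1.95
take C (18 @ 300); take F (10 @ 156); take A (26 @ 266); take G (28 @ 172); take E (40 @ 230); take 14/39 of B → 70.72. Capacity used 136/136.
Total value = 1194.72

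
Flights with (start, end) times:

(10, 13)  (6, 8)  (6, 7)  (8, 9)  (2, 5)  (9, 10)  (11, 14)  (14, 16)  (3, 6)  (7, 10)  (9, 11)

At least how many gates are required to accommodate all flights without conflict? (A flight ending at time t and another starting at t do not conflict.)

3

Events (time:±→running): 2:+→1 3:+→2 5:-→1 6:-→0 6:+→1 6:+→2 7:-→1 7:+→2 8:-→1 8:+→2 9:-→1 9:+→2 9:+→3 … peak 3.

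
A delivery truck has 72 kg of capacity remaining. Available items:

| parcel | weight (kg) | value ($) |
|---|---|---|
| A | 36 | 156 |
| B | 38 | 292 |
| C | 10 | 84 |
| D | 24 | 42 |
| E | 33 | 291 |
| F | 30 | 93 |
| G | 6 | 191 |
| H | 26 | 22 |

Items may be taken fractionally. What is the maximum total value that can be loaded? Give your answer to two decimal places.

Greedy by value/weight ratio, highest first.
Order: G (191/6=31.83) > E (291/33=8.82) > C (84/10=8.40) > B (292/38=7.68) > A (156/36=4.33) > F (93/30=3.10) > D (42/24=1.75) > H (22/26=0.85)
Fill: take G (6 @ 191) → take E (33 @ 291) → take C (10 @ 84) → take 23/38 of B → 176.74; 72/72 used.
Total value = 742.74

742.74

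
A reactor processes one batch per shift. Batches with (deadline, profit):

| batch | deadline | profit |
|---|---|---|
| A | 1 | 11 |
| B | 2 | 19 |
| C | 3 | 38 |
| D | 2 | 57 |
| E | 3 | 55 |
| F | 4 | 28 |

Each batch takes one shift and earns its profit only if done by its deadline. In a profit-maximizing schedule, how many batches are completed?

Take jobs in profit order; each goes to the latest open slot no later than its deadline.
Profit order: D=57 E=55 C=38 F=28 B=19 A=11
Assign: D→slot 2, E→slot 3, C→slot 1, F→slot 4, B skipped, A skipped.
Slots: [1:C] [2:D] [3:E] [4:F]
4 of 6 scheduled.

4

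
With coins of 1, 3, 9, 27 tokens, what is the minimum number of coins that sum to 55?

Use the largest denomination that fits, subtract, and repeat.
55 − 2×27→1 − 1×1→0
Total coins = 2 + 1 = 3

3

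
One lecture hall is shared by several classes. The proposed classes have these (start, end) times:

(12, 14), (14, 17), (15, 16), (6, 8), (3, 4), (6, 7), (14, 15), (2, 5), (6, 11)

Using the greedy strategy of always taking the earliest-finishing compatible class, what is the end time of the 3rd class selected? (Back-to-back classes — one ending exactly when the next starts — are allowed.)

14

Sort by end time and greedily take each interval whose start is ≥ the last chosen end.
By end time: (3,4), (2,5), (6,7), (6,8), (6,11), (12,14), (14,15), (15,16), (14,17).
Pick (3,4); next start ≥ 4 → (6,7); next start ≥ 7 → (12,14); next start ≥ 14 → (14,15); next start ≥ 15 → (15,16).
Selected: (3,4) (6,7) (12,14) (14,15) (15,16)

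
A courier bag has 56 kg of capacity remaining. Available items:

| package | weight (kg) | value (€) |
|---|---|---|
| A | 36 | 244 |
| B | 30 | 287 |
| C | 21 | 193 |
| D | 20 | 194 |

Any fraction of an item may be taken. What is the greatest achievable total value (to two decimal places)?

536.14

Sort by value per unit weight and fill in that order.
Order: D (194/20=9.70) > B (287/30=9.57) > C (193/21=9.19) > A (244/36=6.78)
Fill: take D (20 @ 194) → take B (30 @ 287) → take 6/21 of C → 55.14; 56/56 used.
Total value = 536.14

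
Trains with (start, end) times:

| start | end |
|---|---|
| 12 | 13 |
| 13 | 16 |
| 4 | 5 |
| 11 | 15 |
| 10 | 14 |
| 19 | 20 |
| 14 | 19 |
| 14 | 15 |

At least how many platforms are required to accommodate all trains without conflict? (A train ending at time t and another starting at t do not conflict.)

4

Events (time:±→running): 4:+→1 5:-→0 10:+→1 11:+→2 12:+→3 13:-→2 13:+→3 14:-→2 14:+→3 14:+→4 … peak 4.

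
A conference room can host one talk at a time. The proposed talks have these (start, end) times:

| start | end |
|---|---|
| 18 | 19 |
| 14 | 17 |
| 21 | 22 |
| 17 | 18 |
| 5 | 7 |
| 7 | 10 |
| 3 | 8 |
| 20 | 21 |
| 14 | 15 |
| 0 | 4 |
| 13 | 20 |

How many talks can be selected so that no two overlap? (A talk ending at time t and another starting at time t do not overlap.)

8

Order by finish time; keep every interval that doesn't clash with the previous kept one.
By end time: (0,4), (5,7), (3,8), (7,10), (14,15), (14,17), (17,18), (18,19), (13,20), (20,21), (21,22).
Pick (0,4); next start ≥ 4 → (5,7); next start ≥ 7 → (7,10); next start ≥ 10 → (14,15); next start ≥ 15 → (17,18); next start ≥ 18 → (18,19); next start ≥ 19 → (20,21); next start ≥ 21 → (21,22).
Selected 8 talks.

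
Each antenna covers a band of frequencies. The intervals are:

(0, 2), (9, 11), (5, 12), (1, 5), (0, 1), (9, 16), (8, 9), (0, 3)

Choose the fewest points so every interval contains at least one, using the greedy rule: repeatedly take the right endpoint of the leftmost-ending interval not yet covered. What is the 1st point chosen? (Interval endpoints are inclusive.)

Sorted: [0,1] [0,2] [0,3] [1,5] [8,9] [9,11] [5,12] [9,16]
{[0,1],[0,2],[0,3],[1,5]} hit by 1; {[8,9],[9,11],[5,12],[9,16]} hit by 9.
Points: 1, 9 (2 total).

1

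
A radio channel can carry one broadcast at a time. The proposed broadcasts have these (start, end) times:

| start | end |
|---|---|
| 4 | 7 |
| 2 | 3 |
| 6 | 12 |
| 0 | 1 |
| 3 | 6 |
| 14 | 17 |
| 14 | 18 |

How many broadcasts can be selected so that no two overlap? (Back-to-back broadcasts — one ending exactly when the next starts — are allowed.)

5

By end time: (0,1), (2,3), (3,6), (4,7), (6,12), (14,17), (14,18).
Pick (0,1); next start ≥ 1 → (2,3); next start ≥ 3 → (3,6); next start ≥ 6 → (6,12); next start ≥ 12 → (14,17).
Selected 5 broadcasts.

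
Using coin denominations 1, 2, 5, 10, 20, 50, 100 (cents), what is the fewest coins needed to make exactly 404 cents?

6

Use the largest denomination that fits, subtract, and repeat.
404 − 4×100→4 − 2×2→0
Total coins = 4 + 2 = 6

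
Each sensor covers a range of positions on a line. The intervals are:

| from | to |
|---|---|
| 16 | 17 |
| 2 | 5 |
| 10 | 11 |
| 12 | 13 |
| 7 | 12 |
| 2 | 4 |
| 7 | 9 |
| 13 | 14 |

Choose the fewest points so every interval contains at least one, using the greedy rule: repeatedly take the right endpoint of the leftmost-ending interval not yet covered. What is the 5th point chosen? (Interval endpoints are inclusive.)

Sort by right endpoint; whenever an interval is uncovered, place a point at its right end.
By right end: [2,4]  [2,5]  [7,9]  [10,11]  [7,12]  [12,13]  [13,14]  [16,17]
[2,4] uncovered → point at 4; [7,9] uncovered → point at 9; [10,11] uncovered → point at 11; [12,13] uncovered → point at 13; [16,17] uncovered → point at 17.
Points: 4, 9, 11, 13, 17 (5 total).

17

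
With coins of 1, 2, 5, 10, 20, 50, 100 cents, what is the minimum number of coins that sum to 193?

6

193 = 1×100 + 1×50 + 2×20 + 1×2 + 1×1
Total coins = 1 + 1 + 2 + 1 + 1 = 6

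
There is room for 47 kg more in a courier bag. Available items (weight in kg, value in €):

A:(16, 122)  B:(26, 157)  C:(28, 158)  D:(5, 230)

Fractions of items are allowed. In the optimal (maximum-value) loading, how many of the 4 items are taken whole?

3

Sort by value per unit weight and fill in that order.
Order: D (230/5=46.00) > A (122/16=7.62) > B (157/26=6.04) > C (158/28=5.64)
Fill: take D (5 @ 230) → take A (16 @ 122) → take B (26 @ 157); 47/47 used.
3 item(s) taken whole.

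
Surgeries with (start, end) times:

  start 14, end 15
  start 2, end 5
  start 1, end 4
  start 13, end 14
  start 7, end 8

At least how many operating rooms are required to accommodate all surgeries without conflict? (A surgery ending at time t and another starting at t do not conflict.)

2

starts: [1, 2, 7, 13, 14]
ends:   [4, 5, 8, 14, 15]
s1→1 s2→2  — peak 2.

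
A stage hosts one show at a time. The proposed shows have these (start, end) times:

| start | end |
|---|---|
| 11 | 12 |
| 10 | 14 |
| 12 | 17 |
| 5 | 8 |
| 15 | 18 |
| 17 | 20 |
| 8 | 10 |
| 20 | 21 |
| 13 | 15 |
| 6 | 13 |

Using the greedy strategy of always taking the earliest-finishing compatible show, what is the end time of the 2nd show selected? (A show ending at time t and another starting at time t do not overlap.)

10

By end time: (5,8), (8,10), (11,12), (6,13), (10,14), (13,15), (12,17), (15,18), (17,20), (20,21).
Pick (5,8); next start ≥ 8 → (8,10); next start ≥ 10 → (11,12); next start ≥ 12 → (13,15); next start ≥ 15 → (15,18); next start ≥ 18 → (20,21).
Selected: (5,8) (8,10) (11,12) (13,15) (15,18) (20,21)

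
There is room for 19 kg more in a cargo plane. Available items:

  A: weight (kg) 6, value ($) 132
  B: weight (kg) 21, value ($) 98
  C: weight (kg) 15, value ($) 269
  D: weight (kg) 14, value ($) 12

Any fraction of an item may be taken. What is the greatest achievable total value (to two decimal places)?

365.13

Sort by value per unit weight and fill in that order.
Order: A (132/6=22.00) > C (269/15=17.93) > B (98/21=4.67) > D (12/14=0.86)
Fill: take A (6 @ 132) → take 13/15 of C → 233.13; 19/19 used.
Total value = 365.13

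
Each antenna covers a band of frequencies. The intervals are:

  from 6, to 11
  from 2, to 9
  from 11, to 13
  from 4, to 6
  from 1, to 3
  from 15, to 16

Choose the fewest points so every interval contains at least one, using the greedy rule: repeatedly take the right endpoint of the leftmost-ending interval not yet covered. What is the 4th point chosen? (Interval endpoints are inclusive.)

16

Sort by right endpoint; whenever an interval is uncovered, place a point at its right end.
Sorted: [1,3] [4,6] [2,9] [6,11] [11,13] [15,16]
{[1,3]} hit by 3; {[4,6],[2,9],[6,11]} hit by 6; {[11,13]} hit by 13; {[15,16]} hit by 16.
Points: 3, 6, 13, 16 (4 total).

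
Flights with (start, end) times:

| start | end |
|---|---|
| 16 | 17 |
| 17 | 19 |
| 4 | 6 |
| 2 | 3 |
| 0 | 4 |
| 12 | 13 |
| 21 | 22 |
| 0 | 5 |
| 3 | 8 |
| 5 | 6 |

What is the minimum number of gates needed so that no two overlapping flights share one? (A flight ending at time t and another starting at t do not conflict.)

3

Count concurrent intervals with a sweep; the peak is the room count.
Events (time:±→running): 0:+→1 0:+→2 2:+→3 … peak 3.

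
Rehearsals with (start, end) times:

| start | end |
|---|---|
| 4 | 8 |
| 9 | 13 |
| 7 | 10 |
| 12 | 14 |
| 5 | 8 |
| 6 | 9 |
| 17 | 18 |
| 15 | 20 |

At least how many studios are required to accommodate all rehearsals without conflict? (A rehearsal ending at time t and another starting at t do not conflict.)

4

Count concurrent intervals with a sweep; the peak is the room count.
Events (time:±→running): 4:+→1 5:+→2 6:+→3 7:+→4 … peak 4.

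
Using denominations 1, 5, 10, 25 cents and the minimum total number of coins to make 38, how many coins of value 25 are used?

Greedy: take as many of the largest coin as possible, then repeat with the remainder.
38 = 1×25 + 1×10 + 3×1
Count of 25: 1

1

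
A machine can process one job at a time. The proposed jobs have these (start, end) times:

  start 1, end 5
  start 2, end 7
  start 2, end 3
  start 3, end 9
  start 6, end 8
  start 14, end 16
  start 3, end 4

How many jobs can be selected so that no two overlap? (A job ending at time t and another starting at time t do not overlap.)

Order by finish time; keep every interval that doesn't clash with the previous kept one.
Sorted by end: (2,3)  (3,4)  (1,5)  (2,7)  (6,8)  (3,9)  (14,16)
take (2,3); take (3,4); take (6,8); take (14,16).
Selected 4 jobs.

4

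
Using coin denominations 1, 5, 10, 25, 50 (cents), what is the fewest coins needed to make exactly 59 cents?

Use the largest denomination that fits, subtract, and repeat.
59 = 1×50 + 1×5 + 4×1
Total coins = 1 + 1 + 4 = 6

6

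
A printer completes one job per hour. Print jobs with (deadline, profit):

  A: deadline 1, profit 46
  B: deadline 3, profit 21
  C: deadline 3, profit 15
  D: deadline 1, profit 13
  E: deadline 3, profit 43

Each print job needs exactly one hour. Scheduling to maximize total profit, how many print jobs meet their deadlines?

By profit: A(d1,46), E(d3,43), B(d3,21), C(d3,15), D(d1,13)
A→slot 1; E→slot 3; B→slot 2; C skipped; D skipped.
3 of 5 scheduled.

3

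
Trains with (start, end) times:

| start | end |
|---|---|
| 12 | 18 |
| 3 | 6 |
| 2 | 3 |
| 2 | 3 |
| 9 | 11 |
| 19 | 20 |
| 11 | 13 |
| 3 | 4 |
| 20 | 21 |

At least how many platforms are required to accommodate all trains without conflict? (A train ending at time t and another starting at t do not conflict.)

2

Count concurrent intervals with a sweep; the peak is the room count.
Events (time:±→running): 2:+→1 2:+→2 … peak 2.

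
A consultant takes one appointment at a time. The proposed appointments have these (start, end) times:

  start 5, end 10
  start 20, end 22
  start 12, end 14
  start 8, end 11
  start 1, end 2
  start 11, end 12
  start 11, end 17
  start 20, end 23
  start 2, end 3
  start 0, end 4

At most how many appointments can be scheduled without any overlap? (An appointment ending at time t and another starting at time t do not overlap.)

Sort by end time and greedily take each interval whose start is ≥ the last chosen end.
By end time: (1,2), (2,3), (0,4), (5,10), (8,11), (11,12), (12,14), (11,17), (20,22), (20,23).
Pick (1,2); next start ≥ 2 → (2,3); next start ≥ 3 → (5,10); next start ≥ 10 → (11,12); next start ≥ 12 → (12,14); next start ≥ 14 → (20,22).
Selected 6 appointments.

6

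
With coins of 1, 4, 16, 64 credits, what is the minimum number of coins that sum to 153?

6

Greedy: take as many of the largest coin as possible, then repeat with the remainder.
153 = 2×64 + 1×16 + 2×4 + 1×1
Total coins = 2 + 1 + 2 + 1 = 6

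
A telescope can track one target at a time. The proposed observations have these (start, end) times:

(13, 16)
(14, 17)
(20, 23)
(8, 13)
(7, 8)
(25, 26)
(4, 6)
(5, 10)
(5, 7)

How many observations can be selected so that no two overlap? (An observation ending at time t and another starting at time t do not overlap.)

6

Sort by end time and greedily take each interval whose start is ≥ the last chosen end.
By end time: (4,6), (5,7), (7,8), (5,10), (8,13), (13,16), (14,17), (20,23), (25,26).
Pick (4,6); next start ≥ 6 → (7,8); next start ≥ 8 → (8,13); next start ≥ 13 → (13,16); next start ≥ 16 → (20,23); next start ≥ 23 → (25,26).
Selected 6 observations.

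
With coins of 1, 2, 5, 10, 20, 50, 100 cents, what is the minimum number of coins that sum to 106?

3

Use the largest denomination that fits, subtract, and repeat.
106 − 1×100→6 − 1×5→1 − 1×1→0
Total coins = 1 + 1 + 1 = 3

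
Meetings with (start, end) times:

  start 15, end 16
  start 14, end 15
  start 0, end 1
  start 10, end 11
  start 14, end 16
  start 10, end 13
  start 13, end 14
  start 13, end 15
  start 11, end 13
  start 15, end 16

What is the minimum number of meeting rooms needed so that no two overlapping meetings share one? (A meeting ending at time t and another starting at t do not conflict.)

The answer is the maximum number of intervals overlapping at any instant.
Events (time:±→running): 0:+→1 1:-→0 10:+→1 10:+→2 11:-→1 11:+→2 13:-→1 13:-→0 13:+→1 13:+→2 14:-→1 14:+→2 14:+→3 … peak 3.

3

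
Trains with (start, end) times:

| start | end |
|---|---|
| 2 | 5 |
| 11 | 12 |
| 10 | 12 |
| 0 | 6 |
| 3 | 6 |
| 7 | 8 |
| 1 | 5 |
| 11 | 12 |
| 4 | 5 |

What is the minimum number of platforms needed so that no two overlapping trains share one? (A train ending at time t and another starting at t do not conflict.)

Events (time:±→running): 0:+→1 1:+→2 2:+→3 3:+→4 4:+→5 … peak 5.

5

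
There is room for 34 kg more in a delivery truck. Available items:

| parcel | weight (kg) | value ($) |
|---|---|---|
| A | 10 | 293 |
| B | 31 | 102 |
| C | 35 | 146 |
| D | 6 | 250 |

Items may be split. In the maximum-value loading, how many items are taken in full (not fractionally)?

2

Order: D (250/6=41.67) > A (293/10=29.30) > C (146/35=4.17) > B (102/31=3.29)
Fill: take D (6 @ 250) → take A (10 @ 293) → take 18/35 of C → 75.09; 34/34 used.
2 item(s) taken whole; one partial (take 18/35 of C).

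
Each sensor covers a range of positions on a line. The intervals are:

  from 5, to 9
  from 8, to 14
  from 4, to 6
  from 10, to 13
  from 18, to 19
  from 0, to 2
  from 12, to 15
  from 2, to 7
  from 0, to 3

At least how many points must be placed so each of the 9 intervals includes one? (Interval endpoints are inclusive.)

4

Sorted: [0,2] [0,3] [4,6] [2,7] [5,9] [10,13] [8,14] [12,15] [18,19]
{[0,2],[0,3]} hit by 2; {[4,6],[2,7],[5,9]} hit by 6; {[10,13],[8,14],[12,15]} hit by 13; {[18,19]} hit by 19.
Points: 2, 6, 13, 19 (4 total).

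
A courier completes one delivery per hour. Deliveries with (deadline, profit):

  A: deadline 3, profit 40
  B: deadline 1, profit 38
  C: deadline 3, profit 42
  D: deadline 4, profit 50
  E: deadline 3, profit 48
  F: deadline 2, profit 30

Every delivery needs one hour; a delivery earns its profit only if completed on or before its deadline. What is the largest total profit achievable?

180

Take jobs in profit order; each goes to the latest open slot no later than its deadline.
Profit order: D=50 E=48 C=42 A=40 B=38 F=30
Assign: D→slot 4, E→slot 3, C→slot 2, A→slot 1, B skipped, F skipped.
Slots: [1:A] [2:C] [3:E] [4:D]
Profit = 40 + 42 + 48 + 50 = 180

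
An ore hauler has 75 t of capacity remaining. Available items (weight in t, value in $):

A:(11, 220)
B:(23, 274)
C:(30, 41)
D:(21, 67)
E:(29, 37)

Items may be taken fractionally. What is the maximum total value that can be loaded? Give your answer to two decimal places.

Sort by value per unit weight and fill in that order.
Ratios (sorted): A 20.00, B 11.91, D 3.19, C 1.37, E 1.28
take A (11 @ 220); take B (23 @ 274); take D (21 @ 67); take 20/30 of C → 27.33. Capacity used 75/75.
Total value = 588.33

588.33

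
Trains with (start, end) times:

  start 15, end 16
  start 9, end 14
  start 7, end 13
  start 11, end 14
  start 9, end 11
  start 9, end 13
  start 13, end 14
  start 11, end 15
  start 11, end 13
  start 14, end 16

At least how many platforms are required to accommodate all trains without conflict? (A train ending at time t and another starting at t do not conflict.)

starts: [7, 9, 9, 9, 11, 11, 11, 13, 14, 15]
ends:   [11, 13, 13, 13, 14, 14, 14, 15, 16, 16]
s7→1 s9→2 s9→3 s9→4 e11→3 s11→4 s11→5 s11→6  — peak 6.

6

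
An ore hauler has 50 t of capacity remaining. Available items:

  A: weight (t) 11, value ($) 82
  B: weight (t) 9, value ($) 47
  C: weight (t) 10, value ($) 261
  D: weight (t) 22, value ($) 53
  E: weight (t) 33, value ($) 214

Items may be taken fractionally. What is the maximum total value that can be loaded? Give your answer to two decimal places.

Greedy by value/weight ratio, highest first.
Ratios (sorted): C 26.10, A 7.45, E 6.48, B 5.22, D 2.41
take C (10 @ 261); take A (11 @ 82); take 29/33 of E → 188.06. Capacity used 50/50.
Total value = 531.06

531.06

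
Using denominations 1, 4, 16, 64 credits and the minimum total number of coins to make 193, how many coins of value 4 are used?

193 = 3×64 + 1×1
Count of 4: 0

0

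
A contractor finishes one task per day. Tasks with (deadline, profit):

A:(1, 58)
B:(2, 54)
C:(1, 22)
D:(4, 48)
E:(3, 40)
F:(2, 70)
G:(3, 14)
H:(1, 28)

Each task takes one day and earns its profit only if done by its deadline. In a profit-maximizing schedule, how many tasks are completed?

By profit: F(d2,70), A(d1,58), B(d2,54), D(d4,48), E(d3,40), H(d1,28), C(d1,22), G(d3,14)
F→slot 2; A→slot 1; B skipped; D→slot 4; E→slot 3; H skipped; C skipped; G skipped.
4 of 8 scheduled.

4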